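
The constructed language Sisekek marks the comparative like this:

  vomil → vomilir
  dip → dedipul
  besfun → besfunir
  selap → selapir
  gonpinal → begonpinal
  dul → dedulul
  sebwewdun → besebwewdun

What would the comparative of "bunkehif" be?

"bunkehif" has 3 vowels. The stems with 3 vowels (sebwewdun → besebwewdun, gonpinal → begonpinal) add the prefix be-.
The other patterns: stems with 1 vowel add de- … -ul around the stem; stems with 2 vowels add -ir.
So bunkehif → bebunkehif.

bebunkehif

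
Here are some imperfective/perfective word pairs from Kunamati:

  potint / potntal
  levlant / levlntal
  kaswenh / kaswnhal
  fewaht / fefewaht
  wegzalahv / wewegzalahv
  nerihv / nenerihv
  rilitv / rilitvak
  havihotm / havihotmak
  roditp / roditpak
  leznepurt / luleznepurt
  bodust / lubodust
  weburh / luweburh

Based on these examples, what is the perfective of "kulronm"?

potint and fewaht both end in -t yet inflect differently (potntal, fefewaht), so the final letter is not what conditions the rule; the second-to-last letter is.
"kulronm" has second-to-last letter 'n'. The stems whose second-to-last letter is 'n' (potint → potntal, levlant → levlntal, kaswenh → kaswnhal) delete the last vowel and add -al.
So kulronm → kulrnmal.

kulrnmal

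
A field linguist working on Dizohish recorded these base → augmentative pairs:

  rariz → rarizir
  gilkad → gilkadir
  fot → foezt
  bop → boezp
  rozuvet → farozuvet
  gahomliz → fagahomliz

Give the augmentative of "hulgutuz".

rariz and gahomliz both end in -z yet inflect differently (rarizir, fagahomliz), so the final letter is not what conditions the rule; the number of vowels is.
"hulgutuz" has 3 vowels. The stems with 3 vowels (gahomliz → fagahomliz, rozuvet → farozuvet) add the prefix fa-.
The other patterns: stems with 1 vowel insert -ez- after the first vowel; stems with 2 vowels add -ir.
So hulgutuz → fahulgutuz.

fahulgutuz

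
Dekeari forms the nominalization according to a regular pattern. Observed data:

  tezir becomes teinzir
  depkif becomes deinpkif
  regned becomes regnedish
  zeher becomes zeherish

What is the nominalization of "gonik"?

goinnik

tezir and zeher both end in -r yet inflect differently (teinzir, zeherish), so the final letter is not what conditions the rule; the last vowel is.
"gonik" has last vowel 'i'. The stems whose last vowel is 'i' (depkif → deinpkif, tezir → teinzir) insert -in- after the first vowel.
So gonik → goinnik.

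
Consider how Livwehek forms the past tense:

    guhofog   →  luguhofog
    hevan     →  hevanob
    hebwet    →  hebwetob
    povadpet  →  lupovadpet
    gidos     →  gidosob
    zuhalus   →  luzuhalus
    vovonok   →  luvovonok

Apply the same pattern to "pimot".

pimotob

"pimot" has 2 vowels. The stems with 2 vowels (hebwet → hebwetob, hevan → hevanob, gidos → gidosob) add -ob.
The other pattern: stems with 3 vowels add the prefix lu-.
So pimot → pimotob.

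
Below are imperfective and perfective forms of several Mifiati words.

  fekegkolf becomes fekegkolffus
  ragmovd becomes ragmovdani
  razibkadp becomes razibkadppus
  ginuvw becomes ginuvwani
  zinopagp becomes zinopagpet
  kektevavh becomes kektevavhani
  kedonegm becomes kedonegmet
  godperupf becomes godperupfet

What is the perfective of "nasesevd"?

fekegkolf and godperupf both end in -f yet inflect differently (fekegkolffus, godperupfet), so the final letter is not what conditions the rule; the second-to-last letter is.
"nasesevd" has second-to-last letter 'v'. The stems whose second-to-last letter is 'v' (kektevavh → kektevavhani, ragmovd → ragmovdani, ginuvw → ginuvwani) add -ani.
The other patterns: stems whose second-to-last letter is 'd' or 'l' double the final consonant and add -us; stems whose second-to-last letter is 'g' or 'p' add -et.
So nasesevd → nasesevdani.

nasesevdani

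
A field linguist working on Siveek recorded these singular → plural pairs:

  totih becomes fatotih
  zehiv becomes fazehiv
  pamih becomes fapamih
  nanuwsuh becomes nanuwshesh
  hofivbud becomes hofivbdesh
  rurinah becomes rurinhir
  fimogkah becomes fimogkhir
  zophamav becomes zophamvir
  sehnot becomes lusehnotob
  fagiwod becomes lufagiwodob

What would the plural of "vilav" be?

vilvir

"vilav" has last vowel 'a'. The stems whose last vowel is 'a' (rurinah → rurinhir, fimogkah → fimogkhir, zophamav → zophamvir) delete the last vowel and add -ir.
The other patterns: stems whose last vowel is 'i' add the prefix fa-; stems whose last vowel is 'u' delete the last vowel and add -esh; stems whose last vowel is 'o' add lu- … -ob around the stem.
So vilav → vilvir.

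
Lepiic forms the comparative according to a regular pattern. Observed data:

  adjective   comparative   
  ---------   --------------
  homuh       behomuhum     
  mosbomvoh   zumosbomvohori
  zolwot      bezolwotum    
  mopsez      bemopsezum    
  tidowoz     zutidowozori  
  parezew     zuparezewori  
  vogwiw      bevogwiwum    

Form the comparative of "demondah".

zudemondahori

homuh and mosbomvoh both end in -h yet inflect differently (behomuhum, zumosbomvohori), so the final letter is not what conditions the rule; the number of vowels is.
"demondah" has 3 vowels. The stems with 3 vowels (mosbomvoh → zumosbomvohori, parezew → zuparezewori, tidowoz → zutidowozori) add zu- … -ori around the stem.
So demondah → zudemondahori.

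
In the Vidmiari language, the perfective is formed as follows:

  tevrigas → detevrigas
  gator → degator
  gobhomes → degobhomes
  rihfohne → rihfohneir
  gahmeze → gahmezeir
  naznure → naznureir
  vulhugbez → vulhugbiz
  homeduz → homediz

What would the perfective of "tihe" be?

gobhomes and rihfohne both have last vowel 'e' yet inflect differently (degobhomes, rihfohneir), so the last vowel is not what conditions the rule; the final letter is.
"tihe" ends in -e. The stems ending in -e (rihfohne → rihfohneir, gahmeze → gahmezeir, naznure → naznureir) add -ir.
The other patterns: stems ending in -r or -s add the prefix de-; stems ending in -z change the last vowel to 'i'.
So tihe → tiheir.

tiheir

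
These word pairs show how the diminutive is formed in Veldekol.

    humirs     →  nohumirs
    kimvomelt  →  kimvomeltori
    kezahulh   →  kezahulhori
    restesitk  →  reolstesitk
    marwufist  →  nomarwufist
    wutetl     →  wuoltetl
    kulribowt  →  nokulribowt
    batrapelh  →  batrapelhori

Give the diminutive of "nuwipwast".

nonuwipwast

kimvomelt and marwufist both end in -t yet inflect differently (kimvomeltori, nomarwufist), so the final letter is not what conditions the rule; the second-to-last letter is.
"nuwipwast" has second-to-last letter 's'. The one such stem in the data (marwufist → nomarwufist) adds the prefix no-, so the same rule applies.
So nuwipwast → nonuwipwast.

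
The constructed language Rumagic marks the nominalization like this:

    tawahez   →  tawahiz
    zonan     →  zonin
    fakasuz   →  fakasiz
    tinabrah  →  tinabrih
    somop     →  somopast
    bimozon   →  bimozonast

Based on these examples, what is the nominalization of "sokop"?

sokopast

bimozon and zonan both end in -n yet inflect differently (bimozonast, zonin), so the final letter is not what conditions the rule; the last vowel is.
"sokop" has last vowel 'o'. The stems whose last vowel is 'o' (bimozon → bimozonast, somop → somopast) add -ast.
So sokop → sokopast.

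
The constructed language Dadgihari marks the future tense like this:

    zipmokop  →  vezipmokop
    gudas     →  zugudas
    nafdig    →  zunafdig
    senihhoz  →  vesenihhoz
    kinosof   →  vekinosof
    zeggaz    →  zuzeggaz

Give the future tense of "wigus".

zuwigus

senihhoz and zeggaz both end in -z yet inflect differently (vesenihhoz, zuzeggaz), so the final letter is not what conditions the rule; the number of vowels is.
"wigus" has 2 vowels. The stems with 2 vowels (nafdig → zunafdig, gudas → zugudas, zeggaz → zuzeggaz) add the prefix zu-.
The other pattern: stems with 3 vowels add the prefix ve-.
So wigus → zuwigus.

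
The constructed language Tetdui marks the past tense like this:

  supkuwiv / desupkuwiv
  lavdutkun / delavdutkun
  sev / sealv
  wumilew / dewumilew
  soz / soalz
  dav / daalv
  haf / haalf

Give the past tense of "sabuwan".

dav and supkuwiv both end in -v yet inflect differently (daalv, desupkuwiv), so the final letter is not what conditions the rule; the number of vowels is.
"sabuwan" has 3 vowels. The stems with 3 vowels (wumilew → dewumilew, supkuwiv → desupkuwiv, lavdutkun → delavdutkun) add the prefix de-.
So sabuwan → desabuwan.

desabuwan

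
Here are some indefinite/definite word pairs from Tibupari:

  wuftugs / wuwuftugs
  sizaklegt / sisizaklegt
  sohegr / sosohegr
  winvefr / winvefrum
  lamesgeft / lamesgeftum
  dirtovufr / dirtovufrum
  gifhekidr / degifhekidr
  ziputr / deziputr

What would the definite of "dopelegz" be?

dodopelegz

sohegr and winvefr both end in -r yet inflect differently (sosohegr, winvefrum), so the final letter is not what conditions the rule; the second-to-last letter is.
"dopelegz" has second-to-last letter 'g'. The stems whose second-to-last letter is 'g' (wuftugs → wuwuftugs, sizaklegt → sisizaklegt, sohegr → sosohegr) repeat the first consonant+vowel as a prefix.
The other patterns: stems whose second-to-last letter is 'f' add -um; stems whose second-to-last letter is 'd' or 't' add the prefix de-.
So dopelegz → dodopelegz.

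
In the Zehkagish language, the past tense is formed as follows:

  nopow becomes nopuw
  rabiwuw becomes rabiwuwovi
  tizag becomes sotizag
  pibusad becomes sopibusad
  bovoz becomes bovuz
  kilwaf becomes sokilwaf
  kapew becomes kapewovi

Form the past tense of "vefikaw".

sovefikaw

"vefikaw" has last vowel 'a'. The stems whose last vowel is 'a' (kilwaf → sokilwaf, pibusad → sopibusad, tizag → sotizag) add the prefix so-.
The other patterns: stems whose last vowel is 'e' or 'u' add -ovi; stems whose last vowel is 'o' change the last vowel to 'u'.
So vefikaw → sovefikaw.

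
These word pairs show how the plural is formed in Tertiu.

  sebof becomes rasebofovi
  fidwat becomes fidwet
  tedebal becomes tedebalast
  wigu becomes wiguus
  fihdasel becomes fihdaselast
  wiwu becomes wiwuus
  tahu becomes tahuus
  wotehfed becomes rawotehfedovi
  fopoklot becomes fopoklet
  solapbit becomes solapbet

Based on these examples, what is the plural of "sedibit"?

sedibet

fidwat and tedebal both have last vowel 'a' yet inflect differently (fidwet, tedebalast), so the last vowel is not what conditions the rule; the final letter is.
"sedibit" ends in -t. The stems ending in -t (fopoklot → fopoklet, fidwat → fidwet, solapbit → solapbet) change the last vowel to 'e'.
The other patterns: stems ending in -u add -us; stems ending in -l add -ast; stems ending in -d or -f add ra- … -ovi around the stem.
So sedibit → sedibet.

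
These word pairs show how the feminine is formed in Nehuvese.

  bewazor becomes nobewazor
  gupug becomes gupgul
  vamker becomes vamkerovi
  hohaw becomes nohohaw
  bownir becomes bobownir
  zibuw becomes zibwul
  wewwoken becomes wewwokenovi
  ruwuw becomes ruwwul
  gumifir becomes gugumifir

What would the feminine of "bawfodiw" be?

babawfodiw

zibuw and hohaw both end in -w yet inflect differently (zibwul, nohohaw), so the final letter is not what conditions the rule; the last vowel is.
"bawfodiw" has last vowel 'i'. The stems whose last vowel is 'i' (gumifir → gugumifir, bownir → bobownir) repeat the first consonant+vowel as a prefix.
So bawfodiw → babawfodiw.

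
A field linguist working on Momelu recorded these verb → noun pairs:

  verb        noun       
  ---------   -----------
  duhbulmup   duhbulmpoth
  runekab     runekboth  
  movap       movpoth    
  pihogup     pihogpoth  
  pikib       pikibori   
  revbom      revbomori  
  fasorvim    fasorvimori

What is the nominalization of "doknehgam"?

runekab and pikib both end in -b yet inflect differently (runekboth, pikibori), so the final letter is not what conditions the rule; the last vowel is.
"doknehgam" has last vowel 'a'. The stems whose last vowel is 'a' (runekab → runekboth, movap → movpoth) delete the last vowel and add -oth.
So doknehgam → doknehgmoth.

doknehgmoth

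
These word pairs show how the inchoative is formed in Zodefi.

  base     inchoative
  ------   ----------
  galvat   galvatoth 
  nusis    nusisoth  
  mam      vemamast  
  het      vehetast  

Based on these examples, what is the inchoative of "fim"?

vefimast

"fim" has 1 vowel. The stems with 1 vowel (mam → vemamast, het → vehetast) add ve- … -ast around the stem.
The other pattern: stems with 2 vowels add -oth.
So fim → vefimast.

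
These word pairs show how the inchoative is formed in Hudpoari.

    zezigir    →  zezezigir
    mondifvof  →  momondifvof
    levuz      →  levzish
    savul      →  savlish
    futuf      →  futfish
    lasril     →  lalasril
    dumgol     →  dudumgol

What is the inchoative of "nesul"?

neslish

"nesul" has last vowel 'u'. The stems whose last vowel is 'u' (savul → savlish, levuz → levzish, futuf → futfish) delete the last vowel and add -ish.
So nesul → neslish.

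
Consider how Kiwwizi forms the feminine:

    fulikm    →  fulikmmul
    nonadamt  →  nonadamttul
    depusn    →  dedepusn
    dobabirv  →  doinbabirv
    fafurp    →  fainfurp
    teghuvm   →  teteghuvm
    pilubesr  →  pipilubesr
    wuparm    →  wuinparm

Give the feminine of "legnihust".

lelegnihust

wuparm and teghuvm both end in -m yet inflect differently (wuinparm, teteghuvm), so the final letter is not what conditions the rule; the second-to-last letter is.
"legnihust" has second-to-last letter 's'. The stems whose second-to-last letter is 's' (depusn → dedepusn, pilubesr → pipilubesr) repeat the first consonant+vowel as a prefix.
The other patterns: stems whose second-to-last letter is 'r' insert -in- after the first vowel; stems whose second-to-last letter is 'k' or 'm' double the final consonant and add -ul.
So legnihust → lelegnihust.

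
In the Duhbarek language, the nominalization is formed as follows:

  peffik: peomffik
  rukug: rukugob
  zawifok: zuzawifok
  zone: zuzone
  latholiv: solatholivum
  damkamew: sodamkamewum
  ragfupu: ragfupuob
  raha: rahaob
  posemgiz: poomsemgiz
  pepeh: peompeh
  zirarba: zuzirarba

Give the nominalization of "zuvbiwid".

raha and zirarba both end in -a yet inflect differently (rahaob, zuzirarba), so the final letter is not what conditions the rule; the first letter is.
"zuvbiwid" begins with z-. The stems beginning with z- (zirarba → zuzirarba, zawifok → zuzawifok, zone → zuzone) add the prefix zu-.
The other patterns: stems beginning with r- add -ob; stems beginning with p- insert -om- after the first vowel; stems beginning with d- or l- add so- … -um around the stem.
So zuvbiwid → zuzuvbiwid.

zuzuvbiwid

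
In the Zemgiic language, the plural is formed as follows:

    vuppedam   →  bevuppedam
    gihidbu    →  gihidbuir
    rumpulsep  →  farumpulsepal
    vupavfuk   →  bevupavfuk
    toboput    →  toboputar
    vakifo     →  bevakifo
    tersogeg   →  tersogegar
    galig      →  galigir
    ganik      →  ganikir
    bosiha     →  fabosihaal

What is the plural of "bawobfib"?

tersogeg and galig both end in -g yet inflect differently (tersogegar, galigir), so the final letter is not what conditions the rule; the first letter is.
"bawobfib" begins with b-. The one such stem in the data (bosiha → fabosihaal) adds fa- … -al around the stem, so the same rule applies.
The other patterns: stems beginning with t- add -ar; stems beginning with g- add -ir; stems beginning with v- add the prefix be-.
So bawobfib → fabawobfibal.

fabawobfibal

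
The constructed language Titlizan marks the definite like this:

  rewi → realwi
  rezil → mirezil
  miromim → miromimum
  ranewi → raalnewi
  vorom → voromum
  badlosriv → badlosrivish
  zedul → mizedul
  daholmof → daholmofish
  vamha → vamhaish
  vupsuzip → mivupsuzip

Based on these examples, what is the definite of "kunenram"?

miromim and rezil both have last vowel 'i' yet inflect differently (miromimum, mirezil), so the last vowel is not what conditions the rule; the final letter is.
"kunenram" ends in -m. The stems ending in -m (miromim → miromimum, vorom → voromum) add -um.
The other patterns: stems ending in -l or -p add the prefix mi-; stems ending in -i insert -al- after the first vowel; stems ending in -a, -f or -v add -ish.
So kunenram → kunenramum.

kunenramum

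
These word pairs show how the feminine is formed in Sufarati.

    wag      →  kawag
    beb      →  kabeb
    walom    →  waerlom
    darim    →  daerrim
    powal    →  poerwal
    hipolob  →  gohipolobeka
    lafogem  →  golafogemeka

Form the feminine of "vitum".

viertum

beb and hipolob both end in -b yet inflect differently (kabeb, gohipolobeka), so the final letter is not what conditions the rule; the number of vowels is.
"vitum" has 2 vowels. The stems with 2 vowels (walom → waerlom, darim → daerrim, powal → poerwal) insert -er- after the first vowel.
So vitum → viertum.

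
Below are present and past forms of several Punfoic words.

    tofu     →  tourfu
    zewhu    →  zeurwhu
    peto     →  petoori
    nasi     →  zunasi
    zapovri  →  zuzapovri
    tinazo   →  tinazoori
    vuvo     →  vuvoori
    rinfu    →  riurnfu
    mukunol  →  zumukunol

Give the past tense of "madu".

vuvo and mukunol both have last vowel 'o' yet inflect differently (vuvoori, zumukunol), so the last vowel is not what conditions the rule; the final letter is.
"madu" ends in -u. The stems ending in -u (zewhu → zeurwhu, rinfu → riurnfu, tofu → tourfu) insert -ur- after the first vowel.
So madu → maurdu.

maurdu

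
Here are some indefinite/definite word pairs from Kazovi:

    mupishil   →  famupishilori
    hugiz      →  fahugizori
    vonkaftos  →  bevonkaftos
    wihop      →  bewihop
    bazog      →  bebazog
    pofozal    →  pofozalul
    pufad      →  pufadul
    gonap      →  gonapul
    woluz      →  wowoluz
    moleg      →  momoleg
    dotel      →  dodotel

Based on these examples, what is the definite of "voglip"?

mupishil and pofozal both end in -l yet inflect differently (famupishilori, pofozalul), so the final letter is not what conditions the rule; the last vowel is.
"voglip" has last vowel 'i'. The stems whose last vowel is 'i' (mupishil → famupishilori, hugiz → fahugizori) add fa- … -ori around the stem.
The other patterns: stems whose last vowel is 'o' add the prefix be-; stems whose last vowel is 'a' add -ul; stems whose last vowel is 'e' or 'u' repeat the first consonant+vowel as a prefix.
So voglip → favoglipori.

favoglipori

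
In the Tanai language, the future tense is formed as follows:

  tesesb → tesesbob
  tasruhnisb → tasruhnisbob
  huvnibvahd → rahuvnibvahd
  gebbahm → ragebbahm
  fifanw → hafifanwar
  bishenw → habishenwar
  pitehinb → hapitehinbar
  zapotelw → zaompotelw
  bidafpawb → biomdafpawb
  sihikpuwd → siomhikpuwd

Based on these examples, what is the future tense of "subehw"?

"subehw" has second-to-last letter 'h'. The stems whose second-to-last letter is 'h' (huvnibvahd → rahuvnibvahd, gebbahm → ragebbahm) add the prefix ra-.
So subehw → rasubehw.

rasubehw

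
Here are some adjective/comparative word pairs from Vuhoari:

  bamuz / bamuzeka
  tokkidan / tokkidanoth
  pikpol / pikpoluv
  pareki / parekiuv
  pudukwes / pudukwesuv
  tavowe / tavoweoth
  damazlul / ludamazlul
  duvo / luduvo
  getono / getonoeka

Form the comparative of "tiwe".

pikpol and damazlul both end in -l yet inflect differently (pikpoluv, ludamazlul), so the final letter is not what conditions the rule; the first letter is.
"tiwe" begins with t-. The stems beginning with t- (tavowe → tavoweoth, tokkidan → tokkidanoth) add -oth.
The other patterns: stems beginning with b- or g- add -eka; stems beginning with p- add -uv; stems beginning with d- add the prefix lu-.
So tiwe → tiweoth.

tiweoth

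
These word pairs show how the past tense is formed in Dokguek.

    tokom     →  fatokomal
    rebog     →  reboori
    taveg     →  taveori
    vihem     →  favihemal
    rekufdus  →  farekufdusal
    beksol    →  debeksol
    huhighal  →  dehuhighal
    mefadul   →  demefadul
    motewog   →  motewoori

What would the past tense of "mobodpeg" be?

mobodpeori

motewog and beksol both have last vowel 'o' yet inflect differently (motewoori, debeksol), so the last vowel is not what conditions the rule; the final letter is.
"mobodpeg" ends in -g. The stems ending in -g (motewog → motewoori, taveg → taveori, rebog → reboori) drop the final letter and add -ori.
The other patterns: stems ending in -l add the prefix de-; stems ending in -m or -s add fa- … -al around the stem.
So mobodpeg → mobodpeori.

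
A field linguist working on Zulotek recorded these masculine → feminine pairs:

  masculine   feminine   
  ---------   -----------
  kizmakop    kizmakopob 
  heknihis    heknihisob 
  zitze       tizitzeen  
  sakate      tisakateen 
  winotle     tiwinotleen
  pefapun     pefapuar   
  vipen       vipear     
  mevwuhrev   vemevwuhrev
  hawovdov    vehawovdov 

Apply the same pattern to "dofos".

dofosob

zitze and vipen both have last vowel 'e' yet inflect differently (tizitzeen, vipear), so the last vowel is not what conditions the rule; the final letter is.
"dofos" ends in -s. The one such stem in the data (heknihis → heknihisob) adds -ob, so the same rule applies.
So dofos → dofosob.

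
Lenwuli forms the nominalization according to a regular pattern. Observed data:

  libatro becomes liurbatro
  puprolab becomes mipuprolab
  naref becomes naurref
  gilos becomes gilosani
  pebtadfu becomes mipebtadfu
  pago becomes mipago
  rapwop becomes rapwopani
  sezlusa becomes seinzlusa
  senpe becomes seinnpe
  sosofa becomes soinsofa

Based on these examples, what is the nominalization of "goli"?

pago and libatro both end in -o yet inflect differently (mipago, liurbatro), so the final letter is not what conditions the rule; the first letter is.
"goli" begins with g-. The one such stem in the data (gilos → gilosani) adds -ani, so the same rule applies.
The other patterns: stems beginning with p- add the prefix mi-; stems beginning with l- or n- insert -ur- after the first vowel; stems beginning with s- insert -in- after the first vowel.
So goli → goliani.

goliani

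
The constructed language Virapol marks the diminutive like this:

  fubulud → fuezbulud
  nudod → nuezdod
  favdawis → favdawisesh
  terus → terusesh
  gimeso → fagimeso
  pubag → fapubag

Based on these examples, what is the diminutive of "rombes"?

rombesesh

"rombes" ends in -s. The stems ending in -s (favdawis → favdawisesh, terus → terusesh) add -esh.
So rombes → rombesesh.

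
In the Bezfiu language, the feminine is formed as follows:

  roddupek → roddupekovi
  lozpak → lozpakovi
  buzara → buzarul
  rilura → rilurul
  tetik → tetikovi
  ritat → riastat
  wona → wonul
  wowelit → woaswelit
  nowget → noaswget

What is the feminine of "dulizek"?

dulizekovi

"dulizek" ends in -k. The stems ending in -k (roddupek → roddupekovi, lozpak → lozpakovi, tetik → tetikovi) add -ovi.
So dulizek → dulizekovi.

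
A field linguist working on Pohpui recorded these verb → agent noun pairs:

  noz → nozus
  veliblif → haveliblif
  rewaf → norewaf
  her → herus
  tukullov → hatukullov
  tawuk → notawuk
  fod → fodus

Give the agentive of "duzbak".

noduzbak

rewaf and veliblif both end in -f yet inflect differently (norewaf, haveliblif), so the final letter is not what conditions the rule; the number of vowels is.
"duzbak" has 2 vowels. The stems with 2 vowels (tawuk → notawuk, rewaf → norewaf) add the prefix no-.
The other patterns: stems with 1 vowel add -us; stems with 3 vowels add the prefix ha-.
So duzbak → noduzbak.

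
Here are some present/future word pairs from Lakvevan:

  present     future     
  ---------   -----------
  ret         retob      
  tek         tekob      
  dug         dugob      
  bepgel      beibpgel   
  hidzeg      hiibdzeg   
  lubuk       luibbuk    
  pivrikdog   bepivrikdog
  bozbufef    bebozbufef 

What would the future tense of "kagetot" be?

bekagetot

"kagetot" has 3 vowels. The stems with 3 vowels (pivrikdog → bepivrikdog, bozbufef → bebozbufef) add the prefix be-.
So kagetot → bekagetot.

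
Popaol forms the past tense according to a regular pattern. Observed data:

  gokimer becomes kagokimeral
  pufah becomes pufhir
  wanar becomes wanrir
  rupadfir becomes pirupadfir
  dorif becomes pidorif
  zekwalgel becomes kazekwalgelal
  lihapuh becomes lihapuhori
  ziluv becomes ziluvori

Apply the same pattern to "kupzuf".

pufah and lihapuh both end in -h yet inflect differently (pufhir, lihapuhori), so the final letter is not what conditions the rule; the last vowel is.
"kupzuf" has last vowel 'u'. The stems whose last vowel is 'u' (lihapuh → lihapuhori, ziluv → ziluvori) add -ori.
The other patterns: stems whose last vowel is 'a' delete the last vowel and add -ir; stems whose last vowel is 'e' add ka- … -al around the stem; stems whose last vowel is 'i' add the prefix pi-.
So kupzuf → kupzufori.

kupzufori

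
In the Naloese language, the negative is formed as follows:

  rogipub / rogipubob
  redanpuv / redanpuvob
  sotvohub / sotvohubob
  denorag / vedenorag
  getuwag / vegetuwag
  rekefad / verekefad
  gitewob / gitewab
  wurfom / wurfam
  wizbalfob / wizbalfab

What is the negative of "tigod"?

rogipub and gitewob both end in -b yet inflect differently (rogipubob, gitewab), so the final letter is not what conditions the rule; the last vowel is.
"tigod" has last vowel 'o'. The stems whose last vowel is 'o' (gitewob → gitewab, wurfom → wurfam, wizbalfob → wizbalfab) change the last vowel to 'a'.
The other patterns: stems whose last vowel is 'u' add -ob; stems whose last vowel is 'a' add the prefix ve-.
So tigod → tigad.

tigad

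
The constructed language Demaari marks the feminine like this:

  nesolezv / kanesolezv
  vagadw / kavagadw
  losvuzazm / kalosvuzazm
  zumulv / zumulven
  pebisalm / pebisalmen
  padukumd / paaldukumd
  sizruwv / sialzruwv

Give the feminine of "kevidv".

kakevidv

nesolezv and zumulv both end in -v yet inflect differently (kanesolezv, zumulven), so the final letter is not what conditions the rule; the second-to-last letter is.
"kevidv" has second-to-last letter 'd'. The one such stem in the data (vagadw → kavagadw) adds the prefix ka-, so the same rule applies.
The other patterns: stems whose second-to-last letter is 'l' add -en; stems whose second-to-last letter is 'm' or 'w' insert -al- after the first vowel.
So kevidv → kakevidv.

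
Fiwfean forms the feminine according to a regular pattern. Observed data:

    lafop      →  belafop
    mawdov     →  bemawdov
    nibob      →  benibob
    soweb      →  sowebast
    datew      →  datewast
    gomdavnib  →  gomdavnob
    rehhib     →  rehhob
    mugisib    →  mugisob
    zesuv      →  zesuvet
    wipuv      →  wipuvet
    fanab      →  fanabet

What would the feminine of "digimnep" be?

digimnepast

nibob and soweb both end in -b yet inflect differently (benibob, sowebast), so the final letter is not what conditions the rule; the last vowel is.
"digimnep" has last vowel 'e'. The stems whose last vowel is 'e' (soweb → sowebast, datew → datewast) add -ast.
So digimnep → digimnepast.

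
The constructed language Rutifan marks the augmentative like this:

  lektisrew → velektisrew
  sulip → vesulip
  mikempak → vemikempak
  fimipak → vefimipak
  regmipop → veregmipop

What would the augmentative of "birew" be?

Every pair shown (lektisrew → velektisrew, sulip → vesulip, mikempak → vemikempak, …) follows the same rule: add the prefix ve-.
So birew → vebirew.

vebirew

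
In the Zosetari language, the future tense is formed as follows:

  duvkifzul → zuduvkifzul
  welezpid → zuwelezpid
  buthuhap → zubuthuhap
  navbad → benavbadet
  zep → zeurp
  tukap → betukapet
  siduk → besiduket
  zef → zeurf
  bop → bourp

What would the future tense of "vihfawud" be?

zuvihfawud

"vihfawud" has 3 vowels. The stems with 3 vowels (welezpid → zuwelezpid, buthuhap → zubuthuhap, duvkifzul → zuduvkifzul) add the prefix zu-.
The other patterns: stems with 1 vowel insert -ur- after the first vowel; stems with 2 vowels add be- … -et around the stem.
So vihfawud → zuvihfawud.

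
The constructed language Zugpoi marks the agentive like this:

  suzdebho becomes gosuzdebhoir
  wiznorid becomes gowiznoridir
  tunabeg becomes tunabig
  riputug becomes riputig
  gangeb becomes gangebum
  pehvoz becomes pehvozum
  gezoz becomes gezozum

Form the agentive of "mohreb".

mohrebum

tunabeg and gangeb both have last vowel 'e' yet inflect differently (tunabig, gangebum), so the last vowel is not what conditions the rule; the final letter is.
"mohreb" ends in -b. The one such stem in the data (gangeb → gangebum) adds -um, so the same rule applies.
The other patterns: stems ending in -d or -o add go- … -ir around the stem; stems ending in -g change the last vowel to 'i'.
So mohreb → mohrebum.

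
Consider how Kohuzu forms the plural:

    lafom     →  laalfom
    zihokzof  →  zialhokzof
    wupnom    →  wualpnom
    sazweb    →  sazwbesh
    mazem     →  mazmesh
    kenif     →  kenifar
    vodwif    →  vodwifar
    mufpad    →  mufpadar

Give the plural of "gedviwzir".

lafom and mazem both end in -m yet inflect differently (laalfom, mazmesh), so the final letter is not what conditions the rule; the last vowel is.
"gedviwzir" has last vowel 'i'. The stems whose last vowel is 'i' (kenif → kenifar, vodwif → vodwifar) add -ar.
The other patterns: stems whose last vowel is 'o' insert -al- after the first vowel; stems whose last vowel is 'e' delete the last vowel and add -esh.
So gedviwzir → gedviwzirar.

gedviwzirar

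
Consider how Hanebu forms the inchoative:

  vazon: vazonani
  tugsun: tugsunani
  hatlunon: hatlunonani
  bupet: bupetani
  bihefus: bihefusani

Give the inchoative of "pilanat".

pilanatani

Every pair shown (vazon → vazonani, tugsun → tugsunani, hatlunon → hatlunonani, …) follows the same rule: add -ani.
So pilanat → pilanatani.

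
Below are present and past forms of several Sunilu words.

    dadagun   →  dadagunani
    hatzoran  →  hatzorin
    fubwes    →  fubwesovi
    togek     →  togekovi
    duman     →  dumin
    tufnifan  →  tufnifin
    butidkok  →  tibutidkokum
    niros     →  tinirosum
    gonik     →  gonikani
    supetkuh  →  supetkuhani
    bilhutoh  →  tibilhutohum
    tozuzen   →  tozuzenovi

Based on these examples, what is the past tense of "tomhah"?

niros and fubwes both end in -s yet inflect differently (tinirosum, fubwesovi), so the final letter is not what conditions the rule; the last vowel is.
"tomhah" has last vowel 'a'. The stems whose last vowel is 'a' (tufnifan → tufnifin, duman → dumin, hatzoran → hatzorin) change the last vowel to 'i'.
The other patterns: stems whose last vowel is 'o' add ti- … -um around the stem; stems whose last vowel is 'e' add -ovi; stems whose last vowel is 'i' or 'u' add -ani.
So tomhah → tomhih.

tomhih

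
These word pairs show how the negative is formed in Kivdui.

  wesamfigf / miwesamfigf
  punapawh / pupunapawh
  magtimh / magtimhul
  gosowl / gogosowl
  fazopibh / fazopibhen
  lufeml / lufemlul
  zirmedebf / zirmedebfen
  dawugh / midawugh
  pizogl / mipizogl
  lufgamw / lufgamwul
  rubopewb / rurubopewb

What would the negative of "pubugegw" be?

mipubugegw

zirmedebf and wesamfigf both end in -f yet inflect differently (zirmedebfen, miwesamfigf), so the final letter is not what conditions the rule; the second-to-last letter is.
"pubugegw" has second-to-last letter 'g'. The stems whose second-to-last letter is 'g' (pizogl → mipizogl, wesamfigf → miwesamfigf, dawugh → midawugh) add the prefix mi-.
The other patterns: stems whose second-to-last letter is 'b' add -en; stems whose second-to-last letter is 'w' repeat the first consonant+vowel as a prefix; stems whose second-to-last letter is 'm' add -ul.
So pubugegw → mipubugegw.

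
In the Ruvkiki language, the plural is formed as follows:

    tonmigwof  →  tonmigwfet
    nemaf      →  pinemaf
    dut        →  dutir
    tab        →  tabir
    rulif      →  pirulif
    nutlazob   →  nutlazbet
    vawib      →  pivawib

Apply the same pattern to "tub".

tubir

"tub" has 1 vowel. The stems with 1 vowel (tab → tabir, dut → dutir) add -ir.
The other patterns: stems with 2 vowels add the prefix pi-; stems with 3 vowels delete the last vowel and add -et.
So tub → tubir.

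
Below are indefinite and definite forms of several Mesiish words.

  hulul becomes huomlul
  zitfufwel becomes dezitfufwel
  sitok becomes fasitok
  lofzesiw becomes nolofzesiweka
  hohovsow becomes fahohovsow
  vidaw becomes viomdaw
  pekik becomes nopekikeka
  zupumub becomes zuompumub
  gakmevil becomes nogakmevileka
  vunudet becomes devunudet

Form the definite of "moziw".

"moziw" has last vowel 'i'. The stems whose last vowel is 'i' (lofzesiw → nolofzesiweka, gakmevil → nogakmevileka, pekik → nopekikeka) add no- … -eka around the stem.
The other patterns: stems whose last vowel is 'e' add the prefix de-; stems whose last vowel is 'a' or 'u' insert -om- after the first vowel; stems whose last vowel is 'o' add the prefix fa-.
So moziw → nomoziweka.

nomoziweka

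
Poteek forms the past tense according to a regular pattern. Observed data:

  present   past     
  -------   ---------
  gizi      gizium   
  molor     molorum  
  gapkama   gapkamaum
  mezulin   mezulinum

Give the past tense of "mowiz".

Every pair shown (gizi → gizium, molor → molorum, gapkama → gapkamaum, …) follows the same rule: add -um.
So mowiz → mowizum.

mowizum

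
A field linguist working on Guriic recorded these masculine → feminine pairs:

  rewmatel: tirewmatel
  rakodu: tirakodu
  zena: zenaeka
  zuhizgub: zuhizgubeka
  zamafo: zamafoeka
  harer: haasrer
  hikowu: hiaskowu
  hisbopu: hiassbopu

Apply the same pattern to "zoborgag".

"zoborgag" begins with z-. The stems beginning with z- (zena → zenaeka, zuhizgub → zuhizgubeka, zamafo → zamafoeka) add -eka.
So zoborgag → zoborgageka.

zoborgageka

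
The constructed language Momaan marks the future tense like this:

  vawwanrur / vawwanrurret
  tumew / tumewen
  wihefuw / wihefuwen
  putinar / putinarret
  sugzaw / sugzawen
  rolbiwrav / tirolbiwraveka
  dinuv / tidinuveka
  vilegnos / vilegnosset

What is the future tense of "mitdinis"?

sugzaw and rolbiwrav both have last vowel 'a' yet inflect differently (sugzawen, tirolbiwraveka), so the last vowel is not what conditions the rule; the final letter is.
"mitdinis" ends in -s. The one such stem in the data (vilegnos → vilegnosset) doubles the final consonant and adds -et (as do vawwanrur, putinar), so the same rule applies.
So mitdinis → mitdinisset.

mitdinisset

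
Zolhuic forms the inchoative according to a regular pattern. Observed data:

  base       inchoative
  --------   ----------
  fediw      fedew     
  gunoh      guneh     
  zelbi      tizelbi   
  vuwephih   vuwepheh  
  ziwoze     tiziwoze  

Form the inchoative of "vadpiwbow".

vadpiwbew

zelbi and fediw both have last vowel 'i' yet inflect differently (tizelbi, fedew), so the last vowel is not what conditions the rule; whether the stem ends in a vowel or a consonant is.
"vadpiwbow" ends in a consonant. The stems ending in a consonant (fediw → fedew, vuwephih → vuwepheh, gunoh → guneh) change the last vowel to 'e'.
The other pattern: stems ending in a vowel add the prefix ti-.
So vadpiwbow → vadpiwbew.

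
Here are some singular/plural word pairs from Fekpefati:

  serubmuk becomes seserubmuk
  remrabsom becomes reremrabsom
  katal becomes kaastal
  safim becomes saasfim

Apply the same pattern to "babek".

"babek" has 2 vowels. The stems with 2 vowels (katal → kaastal, safim → saasfim) insert -as- after the first vowel.
So babek → baasbek.

baasbek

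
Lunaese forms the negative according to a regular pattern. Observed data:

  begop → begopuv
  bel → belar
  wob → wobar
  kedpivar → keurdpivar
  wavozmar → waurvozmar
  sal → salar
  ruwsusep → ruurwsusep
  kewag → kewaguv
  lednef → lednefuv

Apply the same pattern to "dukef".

dukefuv

begop and ruwsusep both end in -p yet inflect differently (begopuv, ruurwsusep), so the final letter is not what conditions the rule; the number of vowels is.
"dukef" has 2 vowels. The stems with 2 vowels (kewag → kewaguv, begop → begopuv, lednef → lednefuv) add -uv.
The other patterns: stems with 1 vowel add -ar; stems with 3 vowels insert -ur- after the first vowel.
So dukef → dukefuv.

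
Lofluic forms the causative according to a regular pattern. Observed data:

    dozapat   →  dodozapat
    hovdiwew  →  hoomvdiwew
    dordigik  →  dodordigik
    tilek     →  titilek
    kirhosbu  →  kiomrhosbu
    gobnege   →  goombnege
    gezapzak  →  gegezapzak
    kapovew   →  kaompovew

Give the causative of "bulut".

tilek and gobnege both have last vowel 'e' yet inflect differently (titilek, goombnege), so the last vowel is not what conditions the rule; the final letter is.
"bulut" ends in -t. The one such stem in the data (dozapat → dodozapat) repeats the first consonant+vowel as a prefix (as do dordigik, tilek), so the same rule applies.
So bulut → bubulut.

bubulut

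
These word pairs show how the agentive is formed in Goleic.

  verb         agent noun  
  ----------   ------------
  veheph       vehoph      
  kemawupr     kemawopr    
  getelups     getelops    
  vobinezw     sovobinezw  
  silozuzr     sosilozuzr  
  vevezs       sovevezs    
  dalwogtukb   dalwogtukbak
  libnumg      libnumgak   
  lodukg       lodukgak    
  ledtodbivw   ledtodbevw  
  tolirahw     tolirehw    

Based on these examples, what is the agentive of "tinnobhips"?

tinnobhops

kemawupr and silozuzr both end in -r yet inflect differently (kemawopr, sosilozuzr), so the final letter is not what conditions the rule; the second-to-last letter is.
"tinnobhips" has second-to-last letter 'p'. The stems whose second-to-last letter is 'p' (veheph → vehoph, kemawupr → kemawopr, getelups → getelops) change the last vowel to 'o'.
So tinnobhips → tinnobhops.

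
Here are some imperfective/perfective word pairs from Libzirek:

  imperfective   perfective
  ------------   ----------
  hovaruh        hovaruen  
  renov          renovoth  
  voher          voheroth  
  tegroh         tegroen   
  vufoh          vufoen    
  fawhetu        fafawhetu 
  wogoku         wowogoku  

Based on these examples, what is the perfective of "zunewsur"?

zunewsuroth

"zunewsur" ends in -r. The one such stem in the data (voher → voheroth) adds -oth, so the same rule applies.
So zunewsur → zunewsuroth.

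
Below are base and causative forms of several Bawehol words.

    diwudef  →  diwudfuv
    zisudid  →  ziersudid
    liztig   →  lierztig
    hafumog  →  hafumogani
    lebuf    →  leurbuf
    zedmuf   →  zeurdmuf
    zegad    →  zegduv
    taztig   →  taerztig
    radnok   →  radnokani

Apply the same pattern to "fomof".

taztig and hafumog both end in -g yet inflect differently (taerztig, hafumogani), so the final letter is not what conditions the rule; the last vowel is.
"fomof" has last vowel 'o'. The stems whose last vowel is 'o' (hafumog → hafumogani, radnok → radnokani) add -ani.
The other patterns: stems whose last vowel is 'i' insert -er- after the first vowel; stems whose last vowel is 'u' insert -ur- after the first vowel; stems whose last vowel is 'a' or 'e' delete the last vowel and add -uv.
So fomof → fomofani.

fomofani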